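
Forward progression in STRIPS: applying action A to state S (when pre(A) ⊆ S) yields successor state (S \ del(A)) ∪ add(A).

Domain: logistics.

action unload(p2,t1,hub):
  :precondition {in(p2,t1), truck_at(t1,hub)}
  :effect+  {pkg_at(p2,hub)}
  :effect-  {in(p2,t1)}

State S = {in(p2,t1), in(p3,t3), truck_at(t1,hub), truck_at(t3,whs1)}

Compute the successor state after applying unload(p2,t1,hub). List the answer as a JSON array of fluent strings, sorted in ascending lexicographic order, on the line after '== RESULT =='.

Progress:
  pre ⊆ S: {in(p2,t1), truck_at(t1,hub)} ⊆ S  — applicable
  S \ del = {in(p3,t3), truck_at(t1,hub), truck_at(t3,whs1)}
  ∪ add   = {in(p3,t3), pkg_at(p2,hub), truck_at(t1,hub), truck_at(t3,whs1)}

== RESULT ==
["in(p3,t3)", "pkg_at(p2,hub)", "truck_at(t1,hub)", "truck_at(t3,whs1)"]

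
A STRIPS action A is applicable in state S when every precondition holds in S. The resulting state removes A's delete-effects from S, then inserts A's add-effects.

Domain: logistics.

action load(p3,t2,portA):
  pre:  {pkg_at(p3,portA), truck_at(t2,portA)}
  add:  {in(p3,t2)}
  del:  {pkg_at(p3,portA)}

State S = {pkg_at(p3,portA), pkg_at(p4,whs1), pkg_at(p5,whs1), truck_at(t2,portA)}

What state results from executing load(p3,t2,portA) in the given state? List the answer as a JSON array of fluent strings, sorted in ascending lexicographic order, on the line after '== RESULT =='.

Progress:
  pre ⊆ S: {pkg_at(p3,portA), truck_at(t2,portA)} ⊆ S  — applicable
  S \ del = {pkg_at(p4,whs1), pkg_at(p5,whs1), truck_at(t2,portA)}
  ∪ add   = {in(p3,t2), pkg_at(p4,whs1), pkg_at(p5,whs1), truck_at(t2,portA)}

== RESULT ==
["in(p3,t2)", "pkg_at(p4,whs1)", "pkg_at(p5,whs1)", "truck_at(t2,portA)"]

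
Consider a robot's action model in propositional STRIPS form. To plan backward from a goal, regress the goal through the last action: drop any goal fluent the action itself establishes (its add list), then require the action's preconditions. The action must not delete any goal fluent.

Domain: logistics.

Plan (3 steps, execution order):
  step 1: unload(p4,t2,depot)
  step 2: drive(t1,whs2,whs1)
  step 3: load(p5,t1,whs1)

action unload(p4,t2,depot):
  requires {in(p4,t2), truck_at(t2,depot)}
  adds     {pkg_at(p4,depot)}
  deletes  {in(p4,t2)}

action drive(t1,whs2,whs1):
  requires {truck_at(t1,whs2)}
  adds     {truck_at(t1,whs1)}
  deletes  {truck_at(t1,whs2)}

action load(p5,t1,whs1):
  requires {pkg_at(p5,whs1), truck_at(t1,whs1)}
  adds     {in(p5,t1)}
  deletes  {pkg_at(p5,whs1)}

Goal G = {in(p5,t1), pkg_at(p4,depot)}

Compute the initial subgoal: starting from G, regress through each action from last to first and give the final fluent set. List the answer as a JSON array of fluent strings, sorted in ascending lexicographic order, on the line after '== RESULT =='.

Regress step by step:
  through step 3 (load(p5,t1,whs1)): drop {in(p5,t1)}, keep {pkg_at(p4,depot)}, require {pkg_at(p5,whs1), truck_at(t1,whs1)}
    → {pkg_at(p4,depot), pkg_at(p5,whs1), truck_at(t1,whs1)}
  through step 2 (drive(t1,whs2,whs1)): drop {truck_at(t1,whs1)}, keep {pkg_at(p4,depot), pkg_at(p5,whs1)}, require {truck_at(t1,whs2)}
    → {pkg_at(p4,depot), pkg_at(p5,whs1), truck_at(t1,whs2)}
  through step 1 (unload(p4,t2,depot)): drop {pkg_at(p4,depot)}, keep {pkg_at(p5,whs1), truck_at(t1,whs2)}, require {in(p4,t2), truck_at(t2,depot)}
    → {in(p4,t2), pkg_at(p5,whs1), truck_at(t1,whs2), truck_at(t2,depot)}

== RESULT ==
["in(p4,t2)", "pkg_at(p5,whs1)", "truck_at(t1,whs2)", "truck_at(t2,depot)"]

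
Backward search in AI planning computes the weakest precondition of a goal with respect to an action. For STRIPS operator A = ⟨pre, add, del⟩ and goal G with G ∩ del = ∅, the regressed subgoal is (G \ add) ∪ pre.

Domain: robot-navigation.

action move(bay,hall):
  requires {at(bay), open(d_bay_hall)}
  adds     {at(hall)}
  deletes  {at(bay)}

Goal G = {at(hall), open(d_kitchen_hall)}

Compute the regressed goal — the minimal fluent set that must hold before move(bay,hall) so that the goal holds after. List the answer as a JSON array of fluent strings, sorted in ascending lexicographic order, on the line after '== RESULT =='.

Compute (G \ add) ∪ pre:
  G ∩ del = {}  (empty — regression defined)
  G \ add = {at(hall), open(d_kitchen_hall)} \ {at(hall)} = {open(d_kitchen_hall)}
  ∪ pre   = {open(d_kitchen_hall)} ∪ {at(bay), open(d_bay_hall)}
          = {at(bay), open(d_bay_hall), open(d_kitchen_hall)}

== RESULT ==
["at(bay)", "open(d_bay_hall)", "open(d_kitchen_hall)"]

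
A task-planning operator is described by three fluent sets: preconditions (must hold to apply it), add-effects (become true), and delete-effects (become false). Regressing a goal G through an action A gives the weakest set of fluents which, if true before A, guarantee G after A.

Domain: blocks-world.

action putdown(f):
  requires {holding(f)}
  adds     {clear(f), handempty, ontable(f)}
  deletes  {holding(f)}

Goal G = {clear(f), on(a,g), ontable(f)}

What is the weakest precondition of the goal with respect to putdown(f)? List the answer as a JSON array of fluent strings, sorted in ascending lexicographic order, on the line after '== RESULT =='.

Regress:
  G ∩ del = {}  (empty — regression defined)
  G \ add = {clear(f), on(a,g), ontable(f)} \ {clear(f), handempty, ontable(f)} = {on(a,g)}
  ∪ pre   = {on(a,g)} ∪ {holding(f)}
          = {holding(f), on(a,g)}

== RESULT ==
["holding(f)", "on(a,g)"]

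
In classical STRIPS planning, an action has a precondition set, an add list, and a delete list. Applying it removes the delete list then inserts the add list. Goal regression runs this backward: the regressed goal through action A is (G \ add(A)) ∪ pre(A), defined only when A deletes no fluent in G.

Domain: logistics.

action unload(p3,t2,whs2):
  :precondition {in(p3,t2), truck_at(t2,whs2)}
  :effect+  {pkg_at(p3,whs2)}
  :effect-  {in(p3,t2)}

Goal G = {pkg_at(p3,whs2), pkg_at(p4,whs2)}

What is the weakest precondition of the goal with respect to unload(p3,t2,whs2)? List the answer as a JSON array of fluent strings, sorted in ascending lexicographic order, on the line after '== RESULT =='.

Regress:
  G ∩ del = {}  (empty — regression defined)
  G \ add = {pkg_at(p3,whs2), pkg_at(p4,whs2)} \ {pkg_at(p3,whs2)} = {pkg_at(p4,whs2)}
  ∪ pre   = {pkg_at(p4,whs2)} ∪ {in(p3,t2), truck_at(t2,whs2)}
          = {in(p3,t2), pkg_at(p4,whs2), truck_at(t2,whs2)}

== RESULT ==
["in(p3,t2)", "pkg_at(p4,whs2)", "truck_at(t2,whs2)"]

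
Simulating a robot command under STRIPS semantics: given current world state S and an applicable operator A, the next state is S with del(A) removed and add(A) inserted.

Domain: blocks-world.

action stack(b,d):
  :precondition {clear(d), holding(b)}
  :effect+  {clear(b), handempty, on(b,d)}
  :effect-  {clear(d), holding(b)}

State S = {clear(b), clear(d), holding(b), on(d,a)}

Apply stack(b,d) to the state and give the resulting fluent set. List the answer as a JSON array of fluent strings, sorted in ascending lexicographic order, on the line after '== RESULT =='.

Compute (S \ del) ∪ add:
  pre ⊆ S: {clear(d), holding(b)} ⊆ S  — applicable
  S \ del = {clear(b), on(d,a)}
  ∪ add   = {clear(b), handempty, on(b,d), on(d,a)}

== RESULT ==
["clear(b)", "handempty", "on(b,d)", "on(d,a)"]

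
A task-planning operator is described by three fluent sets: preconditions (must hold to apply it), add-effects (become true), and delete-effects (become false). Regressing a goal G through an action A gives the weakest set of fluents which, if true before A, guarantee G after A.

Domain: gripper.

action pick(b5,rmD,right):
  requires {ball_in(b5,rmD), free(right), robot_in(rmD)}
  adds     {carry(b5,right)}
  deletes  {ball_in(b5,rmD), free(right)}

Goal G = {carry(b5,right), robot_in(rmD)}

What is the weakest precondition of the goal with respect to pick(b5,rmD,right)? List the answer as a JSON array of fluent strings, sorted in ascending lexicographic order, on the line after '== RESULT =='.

Compute (G \ add) ∪ pre:
  G ∩ del = {}  (empty — regression defined)
  G \ add = {carry(b5,right), robot_in(rmD)} \ {carry(b5,right)} = {robot_in(rmD)}
  ∪ pre   = {robot_in(rmD)} ∪ {ball_in(b5,rmD), free(right), robot_in(rmD)}
          = {ball_in(b5,rmD), free(right), robot_in(rmD)}

== RESULT ==
["ball_in(b5,rmD)", "free(right)", "robot_in(rmD)"]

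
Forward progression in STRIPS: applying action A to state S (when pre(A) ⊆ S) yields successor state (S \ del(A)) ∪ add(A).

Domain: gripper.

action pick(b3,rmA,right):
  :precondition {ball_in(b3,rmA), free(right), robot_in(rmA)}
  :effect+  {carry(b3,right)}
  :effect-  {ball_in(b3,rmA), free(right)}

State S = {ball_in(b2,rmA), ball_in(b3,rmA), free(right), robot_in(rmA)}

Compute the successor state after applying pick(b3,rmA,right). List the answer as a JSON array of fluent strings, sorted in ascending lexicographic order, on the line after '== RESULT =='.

Progress:
  pre ⊆ S: {ball_in(b3,rmA), free(right), robot_in(rmA)} ⊆ S  — applicable
  S \ del = {ball_in(b2,rmA), robot_in(rmA)}
  ∪ add   = {ball_in(b2,rmA), carry(b3,right), robot_in(rmA)}

== RESULT ==
["ball_in(b2,rmA)", "carry(b3,right)", "robot_in(rmA)"]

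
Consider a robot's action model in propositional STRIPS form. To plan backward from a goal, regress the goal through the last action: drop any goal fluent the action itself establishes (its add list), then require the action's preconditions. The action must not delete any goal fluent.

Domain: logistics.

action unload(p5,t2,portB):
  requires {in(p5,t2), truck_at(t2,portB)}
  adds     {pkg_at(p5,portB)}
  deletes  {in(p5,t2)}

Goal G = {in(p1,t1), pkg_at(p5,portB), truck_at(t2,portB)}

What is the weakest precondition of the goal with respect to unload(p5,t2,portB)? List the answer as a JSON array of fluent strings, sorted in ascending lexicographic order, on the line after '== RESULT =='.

Compute (G \ add) ∪ pre:
  G ∩ del = {}  (empty — regression defined)
  G \ add = {in(p1,t1), pkg_at(p5,portB), truck_at(t2,portB)} \ {pkg_at(p5,portB)} = {in(p1,t1), truck_at(t2,portB)}
  ∪ pre   = {in(p1,t1), truck_at(t2,portB)} ∪ {in(p5,t2), truck_at(t2,portB)}
          = {in(p1,t1), in(p5,t2), truck_at(t2,portB)}

== RESULT ==
["in(p1,t1)", "in(p5,t2)", "truck_at(t2,portB)"]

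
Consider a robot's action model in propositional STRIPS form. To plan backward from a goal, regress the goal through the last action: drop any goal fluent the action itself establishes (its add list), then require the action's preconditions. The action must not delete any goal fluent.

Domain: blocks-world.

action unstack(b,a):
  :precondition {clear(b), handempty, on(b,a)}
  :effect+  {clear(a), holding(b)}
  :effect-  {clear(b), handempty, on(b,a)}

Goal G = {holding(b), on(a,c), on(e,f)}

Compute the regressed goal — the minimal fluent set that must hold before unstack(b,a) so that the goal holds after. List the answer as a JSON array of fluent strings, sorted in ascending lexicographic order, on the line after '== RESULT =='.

Compute (G \ add) ∪ pre:
  G ∩ del = {}  (empty — regression defined)
  G \ add = {holding(b), on(a,c), on(e,f)} \ {clear(a), holding(b)} = {on(a,c), on(e,f)}
  ∪ pre   = {on(a,c), on(e,f)} ∪ {clear(b), handempty, on(b,a)}
          = {clear(b), handempty, on(a,c), on(b,a), on(e,f)}

== RESULT ==
["clear(b)", "handempty", "on(a,c)", "on(b,a)", "on(e,f)"]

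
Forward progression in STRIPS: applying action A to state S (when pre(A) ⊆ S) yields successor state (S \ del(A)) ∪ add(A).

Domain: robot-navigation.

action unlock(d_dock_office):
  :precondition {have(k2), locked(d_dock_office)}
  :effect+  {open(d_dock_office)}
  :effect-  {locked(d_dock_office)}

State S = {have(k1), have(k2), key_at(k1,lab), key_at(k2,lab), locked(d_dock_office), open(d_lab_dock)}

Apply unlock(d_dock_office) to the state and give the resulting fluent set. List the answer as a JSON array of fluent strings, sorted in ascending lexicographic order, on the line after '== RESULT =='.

Progress:
  pre ⊆ S: {have(k2), locked(d_dock_office)} ⊆ S  — applicable
  S \ del = {have(k1), have(k2), key_at(k1,lab), key_at(k2,lab), open(d_lab_dock)}
  ∪ add   = {have(k1), have(k2), key_at(k1,lab), key_at(k2,lab), open(d_dock_office), open(d_lab_dock)}

== RESULT ==
["have(k1)", "have(k2)", "key_at(k1,lab)", "key_at(k2,lab)", "open(d_dock_office)", "open(d_lab_dock)"]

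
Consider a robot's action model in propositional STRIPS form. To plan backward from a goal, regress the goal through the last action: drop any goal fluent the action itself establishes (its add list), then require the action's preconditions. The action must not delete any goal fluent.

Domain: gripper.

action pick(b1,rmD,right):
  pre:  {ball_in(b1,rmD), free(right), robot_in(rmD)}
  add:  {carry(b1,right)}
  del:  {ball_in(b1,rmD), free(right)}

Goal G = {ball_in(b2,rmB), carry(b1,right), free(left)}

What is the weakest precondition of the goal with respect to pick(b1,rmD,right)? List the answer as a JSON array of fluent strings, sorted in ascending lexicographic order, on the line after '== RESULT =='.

Regress:
  G ∩ del = {}  (empty — regression defined)
  G \ add = {ball_in(b2,rmB), carry(b1,right), free(left)} \ {carry(b1,right)} = {ball_in(b2,rmB), free(left)}
  ∪ pre   = {ball_in(b2,rmB), free(left)} ∪ {ball_in(b1,rmD), free(right), robot_in(rmD)}
          = {ball_in(b1,rmD), ball_in(b2,rmB), free(left), free(right), robot_in(rmD)}

== RESULT ==
["ball_in(b1,rmD)", "ball_in(b2,rmB)", "free(left)", "free(right)", "robot_in(rmD)"]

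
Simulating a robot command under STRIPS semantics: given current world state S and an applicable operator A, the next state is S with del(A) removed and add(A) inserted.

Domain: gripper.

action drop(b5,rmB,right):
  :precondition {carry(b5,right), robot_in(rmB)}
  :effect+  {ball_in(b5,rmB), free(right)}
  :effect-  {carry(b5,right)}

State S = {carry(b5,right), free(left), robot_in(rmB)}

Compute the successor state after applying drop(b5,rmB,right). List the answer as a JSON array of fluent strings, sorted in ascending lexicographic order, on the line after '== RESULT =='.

Progress:
  pre ⊆ S: {carry(b5,right), robot_in(rmB)} ⊆ S  — applicable
  S \ del = {free(left), robot_in(rmB)}
  ∪ add   = {ball_in(b5,rmB), free(left), free(right), robot_in(rmB)}

== RESULT ==
["ball_in(b5,rmB)", "free(left)", "free(right)", "robot_in(rmB)"]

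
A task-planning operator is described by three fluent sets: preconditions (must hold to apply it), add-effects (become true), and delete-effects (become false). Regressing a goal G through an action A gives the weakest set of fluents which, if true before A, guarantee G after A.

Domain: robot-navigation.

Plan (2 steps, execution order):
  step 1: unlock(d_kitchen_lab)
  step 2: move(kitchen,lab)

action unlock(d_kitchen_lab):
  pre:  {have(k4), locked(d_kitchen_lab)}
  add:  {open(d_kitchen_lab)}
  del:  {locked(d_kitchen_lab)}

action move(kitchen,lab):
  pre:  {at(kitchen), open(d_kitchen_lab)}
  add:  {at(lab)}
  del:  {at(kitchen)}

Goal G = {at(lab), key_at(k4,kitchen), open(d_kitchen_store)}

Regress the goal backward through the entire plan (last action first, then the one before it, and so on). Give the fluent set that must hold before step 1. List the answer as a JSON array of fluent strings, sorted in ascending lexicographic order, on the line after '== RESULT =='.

Regress step by step:
  through step 2 (move(kitchen,lab)): drop {at(lab)}, keep {key_at(k4,kitchen), open(d_kitchen_store)}, require {at(kitchen), open(d_kitchen_lab)}
    → {at(kitchen), key_at(k4,kitchen), open(d_kitchen_lab), open(d_kitchen_store)}
  through step 1 (unlock(d_kitchen_lab)): drop {open(d_kitchen_lab)}, keep {at(kitchen), key_at(k4,kitchen), open(d_kitchen_store)}, require {have(k4), locked(d_kitchen_lab)}
    → {at(kitchen), have(k4), key_at(k4,kitchen), locked(d_kitchen_lab), open(d_kitchen_store)}

== RESULT ==
["at(kitchen)", "have(k4)", "key_at(k4,kitchen)", "locked(d_kitchen_lab)", "open(d_kitchen_store)"]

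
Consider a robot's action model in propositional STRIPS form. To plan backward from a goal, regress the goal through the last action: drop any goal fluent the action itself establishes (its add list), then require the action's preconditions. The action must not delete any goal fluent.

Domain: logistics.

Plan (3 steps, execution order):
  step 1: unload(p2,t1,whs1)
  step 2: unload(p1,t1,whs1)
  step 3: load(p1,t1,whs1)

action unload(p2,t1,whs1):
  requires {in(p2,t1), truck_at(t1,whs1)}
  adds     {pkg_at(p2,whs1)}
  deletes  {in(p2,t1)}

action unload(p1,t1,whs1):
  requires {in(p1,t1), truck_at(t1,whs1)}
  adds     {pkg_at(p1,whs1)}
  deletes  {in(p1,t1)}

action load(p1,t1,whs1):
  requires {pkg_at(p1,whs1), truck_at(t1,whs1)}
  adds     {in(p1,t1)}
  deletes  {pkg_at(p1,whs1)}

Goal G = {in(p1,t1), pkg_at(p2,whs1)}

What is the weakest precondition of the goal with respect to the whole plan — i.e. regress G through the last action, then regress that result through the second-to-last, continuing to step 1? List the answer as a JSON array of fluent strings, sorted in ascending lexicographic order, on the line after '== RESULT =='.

Work backward from the goal:
  through step 3 (load(p1,t1,whs1)): drop {in(p1,t1)}, keep {pkg_at(p2,whs1)}, require {pkg_at(p1,whs1), truck_at(t1,whs1)}
    → {pkg_at(p1,whs1), pkg_at(p2,whs1), truck_at(t1,whs1)}
  through step 2 (unload(p1,t1,whs1)): drop {pkg_at(p1,whs1)}, keep {pkg_at(p2,whs1), truck_at(t1,whs1)}, require {in(p1,t1), truck_at(t1,whs1)}
    → {in(p1,t1), pkg_at(p2,whs1), truck_at(t1,whs1)}
  through step 1 (unload(p2,t1,whs1)): drop {pkg_at(p2,whs1)}, keep {in(p1,t1), truck_at(t1,whs1)}, require {in(p2,t1), truck_at(t1,whs1)}
    → {in(p1,t1), in(p2,t1), truck_at(t1,whs1)}

== RESULT ==
["in(p1,t1)", "in(p2,t1)", "truck_at(t1,whs1)"]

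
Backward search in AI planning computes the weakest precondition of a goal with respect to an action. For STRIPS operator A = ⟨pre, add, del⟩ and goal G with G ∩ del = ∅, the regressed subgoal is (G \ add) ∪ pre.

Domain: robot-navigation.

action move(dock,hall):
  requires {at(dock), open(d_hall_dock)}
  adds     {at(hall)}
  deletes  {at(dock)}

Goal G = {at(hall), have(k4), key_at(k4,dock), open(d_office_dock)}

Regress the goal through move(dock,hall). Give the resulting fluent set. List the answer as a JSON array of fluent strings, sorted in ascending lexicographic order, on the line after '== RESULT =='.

Compute (G \ add) ∪ pre:
  G ∩ del = {}  (empty — regression defined)
  G \ add = {at(hall), have(k4), key_at(k4,dock), open(d_office_dock)} \ {at(hall)} = {have(k4), key_at(k4,dock), open(d_office_dock)}
  ∪ pre   = {have(k4), key_at(k4,dock), open(d_office_dock)} ∪ {at(dock), open(d_hall_dock)}
          = {at(dock), have(k4), key_at(k4,dock), open(d_hall_dock), open(d_office_dock)}

== RESULT ==
["at(dock)", "have(k4)", "key_at(k4,dock)", "open(d_hall_dock)", "open(d_office_dock)"]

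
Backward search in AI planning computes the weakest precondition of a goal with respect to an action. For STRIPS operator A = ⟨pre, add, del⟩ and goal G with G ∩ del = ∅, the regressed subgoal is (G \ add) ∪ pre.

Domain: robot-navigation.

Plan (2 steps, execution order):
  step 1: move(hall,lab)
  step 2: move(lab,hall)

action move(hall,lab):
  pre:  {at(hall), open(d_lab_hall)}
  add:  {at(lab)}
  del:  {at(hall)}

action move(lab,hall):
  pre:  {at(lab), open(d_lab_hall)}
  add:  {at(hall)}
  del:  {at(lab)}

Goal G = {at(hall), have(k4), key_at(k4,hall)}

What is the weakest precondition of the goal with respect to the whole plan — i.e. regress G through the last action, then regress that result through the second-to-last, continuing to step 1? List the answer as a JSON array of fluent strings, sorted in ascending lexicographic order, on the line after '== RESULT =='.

Work backward from the goal:
  through step 2 (move(lab,hall)): drop {at(hall)}, keep {have(k4), key_at(k4,hall)}, require {at(lab), open(d_lab_hall)}
    → {at(lab), have(k4), key_at(k4,hall), open(d_lab_hall)}
  through step 1 (move(hall,lab)): drop {at(lab)}, keep {have(k4), key_at(k4,hall), open(d_lab_hall)}, require {at(hall), open(d_lab_hall)}
    → {at(hall), have(k4), key_at(k4,hall), open(d_lab_hall)}

== RESULT ==
["at(hall)", "have(k4)", "key_at(k4,hall)", "open(d_lab_hall)"]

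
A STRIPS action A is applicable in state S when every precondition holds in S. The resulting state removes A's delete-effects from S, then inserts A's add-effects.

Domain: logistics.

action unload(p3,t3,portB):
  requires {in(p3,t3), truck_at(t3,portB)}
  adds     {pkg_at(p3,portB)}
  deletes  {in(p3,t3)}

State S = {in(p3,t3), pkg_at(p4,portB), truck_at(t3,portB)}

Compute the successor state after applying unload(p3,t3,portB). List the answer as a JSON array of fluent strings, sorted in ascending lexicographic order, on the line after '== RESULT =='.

Compute (S \ del) ∪ add:
  pre ⊆ S: {in(p3,t3), truck_at(t3,portB)} ⊆ S  — applicable
  S \ del = {pkg_at(p4,portB), truck_at(t3,portB)}
  ∪ add   = {pkg_at(p3,portB), pkg_at(p4,portB), truck_at(t3,portB)}

== RESULT ==
["pkg_at(p3,portB)", "pkg_at(p4,portB)", "truck_at(t3,portB)"]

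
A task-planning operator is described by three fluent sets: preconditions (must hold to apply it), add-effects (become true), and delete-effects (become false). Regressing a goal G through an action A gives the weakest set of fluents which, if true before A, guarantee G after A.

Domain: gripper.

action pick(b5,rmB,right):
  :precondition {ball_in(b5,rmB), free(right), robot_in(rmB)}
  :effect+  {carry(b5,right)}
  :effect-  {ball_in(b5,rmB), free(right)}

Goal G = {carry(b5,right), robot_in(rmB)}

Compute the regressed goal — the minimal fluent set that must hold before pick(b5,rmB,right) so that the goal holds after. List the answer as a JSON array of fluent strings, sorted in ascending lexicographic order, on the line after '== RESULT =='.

Compute (G \ add) ∪ pre:
  G ∩ del = {}  (empty — regression defined)
  G \ add = {carry(b5,right), robot_in(rmB)} \ {carry(b5,right)} = {robot_in(rmB)}
  ∪ pre   = {robot_in(rmB)} ∪ {ball_in(b5,rmB), free(right), robot_in(rmB)}
          = {ball_in(b5,rmB), free(right), robot_in(rmB)}

== RESULT ==
["ball_in(b5,rmB)", "free(right)", "robot_in(rmB)"]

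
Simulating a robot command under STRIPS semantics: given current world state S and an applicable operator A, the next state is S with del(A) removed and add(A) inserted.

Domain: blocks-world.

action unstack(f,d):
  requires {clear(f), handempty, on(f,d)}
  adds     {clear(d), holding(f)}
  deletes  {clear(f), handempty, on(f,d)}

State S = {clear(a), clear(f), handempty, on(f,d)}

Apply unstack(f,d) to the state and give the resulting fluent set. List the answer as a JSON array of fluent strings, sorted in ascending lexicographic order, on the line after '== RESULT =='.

Progress:
  pre ⊆ S: {clear(f), handempty, on(f,d)} ⊆ S  — applicable
  S \ del = {clear(a)}
  ∪ add   = {clear(a), clear(d), holding(f)}

== RESULT ==
["clear(a)", "clear(d)", "holding(f)"]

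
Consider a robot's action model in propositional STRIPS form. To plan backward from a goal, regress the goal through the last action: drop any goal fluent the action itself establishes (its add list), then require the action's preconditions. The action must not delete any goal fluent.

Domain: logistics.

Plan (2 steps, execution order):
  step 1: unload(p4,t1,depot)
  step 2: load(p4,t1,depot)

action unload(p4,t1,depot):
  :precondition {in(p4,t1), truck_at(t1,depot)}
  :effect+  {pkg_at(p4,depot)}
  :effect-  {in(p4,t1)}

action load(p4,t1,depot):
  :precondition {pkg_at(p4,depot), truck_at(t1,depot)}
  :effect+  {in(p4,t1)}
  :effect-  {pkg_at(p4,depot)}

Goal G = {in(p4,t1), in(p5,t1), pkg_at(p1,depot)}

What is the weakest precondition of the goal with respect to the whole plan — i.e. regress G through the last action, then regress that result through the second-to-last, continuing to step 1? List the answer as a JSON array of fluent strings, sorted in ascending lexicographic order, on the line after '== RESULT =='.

Regress step by step:
  through step 2 (load(p4,t1,depot)): drop {in(p4,t1)}, keep {in(p5,t1), pkg_at(p1,depot)}, require {pkg_at(p4,depot), truck_at(t1,depot)}
    → {in(p5,t1), pkg_at(p1,depot), pkg_at(p4,depot), truck_at(t1,depot)}
  through step 1 (unload(p4,t1,depot)): drop {pkg_at(p4,depot)}, keep {in(p5,t1), pkg_at(p1,depot), truck_at(t1,depot)}, require {in(p4,t1), truck_at(t1,depot)}
    → {in(p4,t1), in(p5,t1), pkg_at(p1,depot), truck_at(t1,depot)}

== RESULT ==
["in(p4,t1)", "in(p5,t1)", "pkg_at(p1,depot)", "truck_at(t1,depot)"]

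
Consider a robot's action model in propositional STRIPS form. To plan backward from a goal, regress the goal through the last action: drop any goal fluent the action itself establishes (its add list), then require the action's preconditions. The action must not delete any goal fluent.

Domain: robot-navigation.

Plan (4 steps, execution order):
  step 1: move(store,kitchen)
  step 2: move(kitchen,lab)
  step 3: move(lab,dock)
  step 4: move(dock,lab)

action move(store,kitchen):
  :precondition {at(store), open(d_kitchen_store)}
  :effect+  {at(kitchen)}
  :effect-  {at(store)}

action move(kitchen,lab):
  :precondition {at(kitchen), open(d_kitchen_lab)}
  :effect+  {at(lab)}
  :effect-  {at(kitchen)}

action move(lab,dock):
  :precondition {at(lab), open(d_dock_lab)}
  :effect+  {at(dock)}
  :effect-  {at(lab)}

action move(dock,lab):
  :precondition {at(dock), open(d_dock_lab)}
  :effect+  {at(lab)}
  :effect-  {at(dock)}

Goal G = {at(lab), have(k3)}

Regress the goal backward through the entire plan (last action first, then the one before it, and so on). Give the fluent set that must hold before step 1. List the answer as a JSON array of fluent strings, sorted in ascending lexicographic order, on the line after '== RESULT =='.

Work backward from the goal:
  through step 4 (move(dock,lab)): drop {at(lab)}, keep {have(k3)}, require {at(dock), open(d_dock_lab)}
    → {at(dock), have(k3), open(d_dock_lab)}
  through step 3 (move(lab,dock)): drop {at(dock)}, keep {have(k3), open(d_dock_lab)}, require {at(lab), open(d_dock_lab)}
    → {at(lab), have(k3), open(d_dock_lab)}
  through step 2 (move(kitchen,lab)): drop {at(lab)}, keep {have(k3), open(d_dock_lab)}, require {at(kitchen), open(d_kitchen_lab)}
    → {at(kitchen), have(k3), open(d_dock_lab), open(d_kitchen_lab)}
  through step 1 (move(store,kitchen)): drop {at(kitchen)}, keep {have(k3), open(d_dock_lab), open(d_kitchen_lab)}, require {at(store), open(d_kitchen_store)}
    → {at(store), have(k3), open(d_dock_lab), open(d_kitchen_lab), open(d_kitchen_store)}

== RESULT ==
["at(store)", "have(k3)", "open(d_dock_lab)", "open(d_kitchen_lab)", "open(d_kitchen_store)"]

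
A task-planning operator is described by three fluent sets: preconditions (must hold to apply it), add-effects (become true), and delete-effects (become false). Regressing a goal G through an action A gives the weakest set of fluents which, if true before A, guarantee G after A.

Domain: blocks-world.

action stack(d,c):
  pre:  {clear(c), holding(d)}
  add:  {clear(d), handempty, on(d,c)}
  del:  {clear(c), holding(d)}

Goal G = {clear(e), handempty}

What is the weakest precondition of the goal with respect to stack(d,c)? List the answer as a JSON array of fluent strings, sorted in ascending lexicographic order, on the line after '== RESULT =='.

Regress:
  G ∩ del = {}  (empty — regression defined)
  G \ add = {clear(e), handempty} \ {clear(d), handempty, on(d,c)} = {clear(e)}
  ∪ pre   = {clear(e)} ∪ {clear(c), holding(d)}
          = {clear(c), clear(e), holding(d)}

== RESULT ==
["clear(c)", "clear(e)", "holding(d)"]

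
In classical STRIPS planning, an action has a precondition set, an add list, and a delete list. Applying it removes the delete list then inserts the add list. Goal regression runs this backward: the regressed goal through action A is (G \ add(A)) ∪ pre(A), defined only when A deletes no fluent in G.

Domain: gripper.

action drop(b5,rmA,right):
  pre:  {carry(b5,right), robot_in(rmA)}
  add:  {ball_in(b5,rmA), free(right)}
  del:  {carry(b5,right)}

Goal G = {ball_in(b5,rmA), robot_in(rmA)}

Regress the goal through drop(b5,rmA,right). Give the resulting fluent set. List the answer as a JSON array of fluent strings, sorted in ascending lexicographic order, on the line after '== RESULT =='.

Compute (G \ add) ∪ pre:
  G ∩ del = {}  (empty — regression defined)
  G \ add = {ball_in(b5,rmA), robot_in(rmA)} \ {ball_in(b5,rmA), free(right)} = {robot_in(rmA)}
  ∪ pre   = {robot_in(rmA)} ∪ {carry(b5,right), robot_in(rmA)}
          = {carry(b5,right), robot_in(rmA)}

== RESULT ==
["carry(b5,right)", "robot_in(rmA)"]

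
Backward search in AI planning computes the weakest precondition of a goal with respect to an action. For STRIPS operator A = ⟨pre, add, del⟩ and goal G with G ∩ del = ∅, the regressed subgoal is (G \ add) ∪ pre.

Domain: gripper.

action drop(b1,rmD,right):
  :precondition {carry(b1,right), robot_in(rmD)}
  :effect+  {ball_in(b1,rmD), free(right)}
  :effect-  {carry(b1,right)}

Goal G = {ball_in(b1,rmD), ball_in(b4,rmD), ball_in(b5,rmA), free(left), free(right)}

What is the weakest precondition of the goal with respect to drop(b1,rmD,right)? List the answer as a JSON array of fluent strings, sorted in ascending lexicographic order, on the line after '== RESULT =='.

Regress:
  G ∩ del = {}  (empty — regression defined)
  G \ add = {ball_in(b1,rmD), ball_in(b4,rmD), ball_in(b5,rmA), free(left), free(right)} \ {ball_in(b1,rmD), free(right)} = {ball_in(b4,rmD), ball_in(b5,rmA), free(left)}
  ∪ pre   = {ball_in(b4,rmD), ball_in(b5,rmA), free(left)} ∪ {carry(b1,right), robot_in(rmD)}
          = {ball_in(b4,rmD), ball_in(b5,rmA), carry(b1,right), free(left), robot_in(rmD)}

== RESULT ==
["ball_in(b4,rmD)", "ball_in(b5,rmA)", "carry(b1,right)", "free(left)", "robot_in(rmD)"]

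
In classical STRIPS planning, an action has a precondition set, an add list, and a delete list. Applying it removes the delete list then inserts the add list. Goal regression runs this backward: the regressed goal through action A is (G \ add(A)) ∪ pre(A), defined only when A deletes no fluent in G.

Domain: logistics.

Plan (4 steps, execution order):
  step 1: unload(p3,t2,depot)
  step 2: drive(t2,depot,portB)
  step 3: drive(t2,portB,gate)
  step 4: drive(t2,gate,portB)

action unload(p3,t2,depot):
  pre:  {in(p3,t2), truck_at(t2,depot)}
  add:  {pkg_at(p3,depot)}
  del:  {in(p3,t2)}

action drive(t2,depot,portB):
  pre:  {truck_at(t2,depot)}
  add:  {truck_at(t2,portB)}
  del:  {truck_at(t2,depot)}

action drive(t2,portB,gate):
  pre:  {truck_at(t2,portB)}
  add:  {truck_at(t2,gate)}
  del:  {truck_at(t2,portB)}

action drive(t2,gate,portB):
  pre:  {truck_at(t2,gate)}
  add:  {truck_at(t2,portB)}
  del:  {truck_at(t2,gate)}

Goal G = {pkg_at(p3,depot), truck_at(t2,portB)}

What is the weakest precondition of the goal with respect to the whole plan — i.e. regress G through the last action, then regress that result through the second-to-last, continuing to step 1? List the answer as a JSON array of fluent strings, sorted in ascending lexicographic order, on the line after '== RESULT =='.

Work backward from the goal:
  through step 4 (drive(t2,gate,portB)): drop {truck_at(t2,portB)}, keep {pkg_at(p3,depot)}, require {truck_at(t2,gate)}
    → {pkg_at(p3,depot), truck_at(t2,gate)}
  through step 3 (drive(t2,portB,gate)): drop {truck_at(t2,gate)}, keep {pkg_at(p3,depot)}, require {truck_at(t2,portB)}
    → {pkg_at(p3,depot), truck_at(t2,portB)}
  through step 2 (drive(t2,depot,portB)): drop {truck_at(t2,portB)}, keep {pkg_at(p3,depot)}, require {truck_at(t2,depot)}
    → {pkg_at(p3,depot), truck_at(t2,depot)}
  through step 1 (unload(p3,t2,depot)): drop {pkg_at(p3,depot)}, keep {truck_at(t2,depot)}, require {in(p3,t2), truck_at(t2,depot)}
    → {in(p3,t2), truck_at(t2,depot)}

== RESULT ==
["in(p3,t2)", "truck_at(t2,depot)"]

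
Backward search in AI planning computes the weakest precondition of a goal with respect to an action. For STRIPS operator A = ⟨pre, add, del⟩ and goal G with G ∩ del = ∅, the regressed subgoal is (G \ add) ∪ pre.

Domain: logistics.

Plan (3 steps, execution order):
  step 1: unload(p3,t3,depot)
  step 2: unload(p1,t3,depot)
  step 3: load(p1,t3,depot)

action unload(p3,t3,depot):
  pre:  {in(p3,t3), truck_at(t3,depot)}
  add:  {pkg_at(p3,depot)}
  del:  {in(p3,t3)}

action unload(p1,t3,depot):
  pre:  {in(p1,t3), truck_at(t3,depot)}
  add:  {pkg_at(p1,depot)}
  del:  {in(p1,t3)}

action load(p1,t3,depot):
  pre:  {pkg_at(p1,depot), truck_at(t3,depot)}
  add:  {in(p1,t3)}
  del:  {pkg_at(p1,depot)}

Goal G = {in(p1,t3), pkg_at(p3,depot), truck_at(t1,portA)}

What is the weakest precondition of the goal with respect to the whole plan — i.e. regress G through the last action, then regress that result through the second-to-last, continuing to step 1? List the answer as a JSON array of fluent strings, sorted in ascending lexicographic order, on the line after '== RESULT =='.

Work backward from the goal:
  through step 3 (load(p1,t3,depot)): drop {in(p1,t3)}, keep {pkg_at(p3,depot), truck_at(t1,portA)}, require {pkg_at(p1,depot), truck_at(t3,depot)}
    → {pkg_at(p1,depot), pkg_at(p3,depot), truck_at(t1,portA), truck_at(t3,depot)}
  through step 2 (unload(p1,t3,depot)): drop {pkg_at(p1,depot)}, keep {pkg_at(p3,depot), truck_at(t1,portA), truck_at(t3,depot)}, require {in(p1,t3), truck_at(t3,depot)}
    → {in(p1,t3), pkg_at(p3,depot), truck_at(t1,portA), truck_at(t3,depot)}
  through step 1 (unload(p3,t3,depot)): drop {pkg_at(p3,depot)}, keep {in(p1,t3), truck_at(t1,portA), truck_at(t3,depot)}, require {in(p3,t3), truck_at(t3,depot)}
    → {in(p1,t3), in(p3,t3), truck_at(t1,portA), truck_at(t3,depot)}

== RESULT ==
["in(p1,t3)", "in(p3,t3)", "truck_at(t1,portA)", "truck_at(t3,depot)"]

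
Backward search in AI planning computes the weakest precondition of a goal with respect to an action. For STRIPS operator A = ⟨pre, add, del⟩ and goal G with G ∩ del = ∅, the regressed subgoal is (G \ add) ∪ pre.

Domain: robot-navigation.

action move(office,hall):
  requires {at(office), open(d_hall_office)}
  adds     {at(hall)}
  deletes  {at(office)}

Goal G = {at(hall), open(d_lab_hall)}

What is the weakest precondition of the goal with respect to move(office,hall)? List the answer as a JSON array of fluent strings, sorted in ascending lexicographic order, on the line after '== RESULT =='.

Compute (G \ add) ∪ pre:
  G ∩ del = {}  (empty — regression defined)
  G \ add = {at(hall), open(d_lab_hall)} \ {at(hall)} = {open(d_lab_hall)}
  ∪ pre   = {open(d_lab_hall)} ∪ {at(office), open(d_hall_office)}
          = {at(office), open(d_hall_office), open(d_lab_hall)}

== RESULT ==
["at(office)", "open(d_hall_office)", "open(d_lab_hall)"]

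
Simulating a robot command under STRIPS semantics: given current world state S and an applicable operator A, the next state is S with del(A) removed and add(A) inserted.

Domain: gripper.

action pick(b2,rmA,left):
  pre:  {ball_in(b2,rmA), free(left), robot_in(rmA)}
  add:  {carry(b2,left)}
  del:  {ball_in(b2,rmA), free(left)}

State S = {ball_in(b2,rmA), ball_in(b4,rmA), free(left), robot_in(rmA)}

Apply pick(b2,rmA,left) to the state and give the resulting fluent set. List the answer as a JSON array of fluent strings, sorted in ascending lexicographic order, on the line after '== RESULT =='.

Progress:
  pre ⊆ S: {ball_in(b2,rmA), free(left), robot_in(rmA)} ⊆ S  — applicable
  S \ del = {ball_in(b4,rmA), robot_in(rmA)}
  ∪ add   = {ball_in(b4,rmA), carry(b2,left), robot_in(rmA)}

== RESULT ==
["ball_in(b4,rmA)", "carry(b2,left)", "robot_in(rmA)"]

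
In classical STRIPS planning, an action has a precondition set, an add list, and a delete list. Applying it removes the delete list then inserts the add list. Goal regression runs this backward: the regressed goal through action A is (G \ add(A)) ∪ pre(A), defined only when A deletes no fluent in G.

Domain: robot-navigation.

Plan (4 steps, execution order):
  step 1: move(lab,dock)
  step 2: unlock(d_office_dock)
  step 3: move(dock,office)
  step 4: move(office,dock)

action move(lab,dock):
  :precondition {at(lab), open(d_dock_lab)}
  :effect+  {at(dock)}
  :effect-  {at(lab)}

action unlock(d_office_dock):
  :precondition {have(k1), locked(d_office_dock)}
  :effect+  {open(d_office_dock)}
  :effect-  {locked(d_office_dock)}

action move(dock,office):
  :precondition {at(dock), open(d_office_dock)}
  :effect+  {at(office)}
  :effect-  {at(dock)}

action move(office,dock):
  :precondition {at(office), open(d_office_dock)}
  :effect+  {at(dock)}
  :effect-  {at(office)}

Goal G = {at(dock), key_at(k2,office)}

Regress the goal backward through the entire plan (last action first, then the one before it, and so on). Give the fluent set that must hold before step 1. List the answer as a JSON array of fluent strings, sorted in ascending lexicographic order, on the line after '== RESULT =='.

Regress step by step:
  through step 4 (move(office,dock)): drop {at(dock)}, keep {key_at(k2,office)}, require {at(office), open(d_office_dock)}
    → {at(office), key_at(k2,office), open(d_office_dock)}
  through step 3 (move(dock,office)): drop {at(office)}, keep {key_at(k2,office), open(d_office_dock)}, require {at(dock), open(d_office_dock)}
    → {at(dock), key_at(k2,office), open(d_office_dock)}
  through step 2 (unlock(d_office_dock)): drop {open(d_office_dock)}, keep {at(dock), key_at(k2,office)}, require {have(k1), locked(d_office_dock)}
    → {at(dock), have(k1), key_at(k2,office), locked(d_office_dock)}
  through step 1 (move(lab,dock)): drop {at(dock)}, keep {have(k1), key_at(k2,office), locked(d_office_dock)}, require {at(lab), open(d_dock_lab)}
    → {at(lab), have(k1), key_at(k2,office), locked(d_office_dock), open(d_dock_lab)}

== RESULT ==
["at(lab)", "have(k1)", "key_at(k2,office)", "locked(d_office_dock)", "open(d_dock_lab)"]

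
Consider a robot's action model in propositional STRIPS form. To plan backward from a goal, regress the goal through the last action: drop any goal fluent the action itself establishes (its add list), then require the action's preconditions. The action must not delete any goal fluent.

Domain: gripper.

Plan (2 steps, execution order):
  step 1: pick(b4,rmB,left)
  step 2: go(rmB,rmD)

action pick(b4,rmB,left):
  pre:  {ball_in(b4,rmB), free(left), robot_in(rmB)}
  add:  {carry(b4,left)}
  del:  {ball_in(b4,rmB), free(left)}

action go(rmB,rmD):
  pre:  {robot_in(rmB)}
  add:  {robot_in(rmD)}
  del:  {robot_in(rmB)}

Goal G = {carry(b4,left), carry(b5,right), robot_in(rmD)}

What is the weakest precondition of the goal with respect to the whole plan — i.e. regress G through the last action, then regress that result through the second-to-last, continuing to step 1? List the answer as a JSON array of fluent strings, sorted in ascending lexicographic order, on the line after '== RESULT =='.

Regress step by step:
  through step 2 (go(rmB,rmD)): drop {robot_in(rmD)}, keep {carry(b4,left), carry(b5,right)}, require {robot_in(rmB)}
    → {carry(b4,left), carry(b5,right), robot_in(rmB)}
  through step 1 (pick(b4,rmB,left)): drop {carry(b4,left)}, keep {carry(b5,right), robot_in(rmB)}, require {ball_in(b4,rmB), free(left), robot_in(rmB)}
    → {ball_in(b4,rmB), carry(b5,right), free(left), robot_in(rmB)}

== RESULT ==
["ball_in(b4,rmB)", "carry(b5,right)", "free(left)", "robot_in(rmB)"]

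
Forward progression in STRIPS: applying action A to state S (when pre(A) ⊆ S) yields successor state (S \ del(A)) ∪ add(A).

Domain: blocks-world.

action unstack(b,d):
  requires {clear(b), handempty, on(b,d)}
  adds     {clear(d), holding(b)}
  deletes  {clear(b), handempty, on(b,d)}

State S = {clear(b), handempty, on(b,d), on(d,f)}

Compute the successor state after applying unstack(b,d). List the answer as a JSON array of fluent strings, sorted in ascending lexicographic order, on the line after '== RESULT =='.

Compute (S \ del) ∪ add:
  pre ⊆ S: {clear(b), handempty, on(b,d)} ⊆ S  — applicable
  S \ del = {on(d,f)}
  ∪ add   = {clear(d), holding(b), on(d,f)}

== RESULT ==
["clear(d)", "holding(b)", "on(d,f)"]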